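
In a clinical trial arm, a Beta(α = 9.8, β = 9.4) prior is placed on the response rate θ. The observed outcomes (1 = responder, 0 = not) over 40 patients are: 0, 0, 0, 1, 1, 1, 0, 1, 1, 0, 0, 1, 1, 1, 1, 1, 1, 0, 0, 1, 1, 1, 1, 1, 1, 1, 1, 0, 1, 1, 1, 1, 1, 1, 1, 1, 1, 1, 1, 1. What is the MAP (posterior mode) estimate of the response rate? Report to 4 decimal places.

The Beta prior is conjugate to a Binomial/Bernoulli likelihood; the update adds successes to α and failures to β.
Posterior: Beta(α+k, β+n−k) = Beta(9.8+31, 9.4+9) = Beta(40.8, 18.4).
Mode of Beta(a,b) for a,b>1 is (a−1)/(a+b−2) = 39.8/57.2 = 0.6958.

0.6958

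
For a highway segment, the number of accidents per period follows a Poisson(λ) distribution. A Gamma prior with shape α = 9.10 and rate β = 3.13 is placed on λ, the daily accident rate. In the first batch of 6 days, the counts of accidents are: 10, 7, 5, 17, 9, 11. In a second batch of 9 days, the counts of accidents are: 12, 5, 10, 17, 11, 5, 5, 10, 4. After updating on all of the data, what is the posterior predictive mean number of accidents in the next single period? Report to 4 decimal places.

With a Gamma(shape α, rate β) prior, the Poisson likelihood is conjugate: the posterior is Gamma(α + ΣXᵢ, β + n).
Batch 1: sum of counts S = 59 over n = 6 days.
After batch 1: Gamma(α+S, β+n) = Gamma(9.10+59, 3.13+6) = Gamma(68.10, 9.13).
Batch 2: sum of counts S = 79 over n = 9 days.
After batch 2: Gamma(α+S, β+n) = Gamma(68.10+79, 9.13+9) = Gamma(147.10, 18.13).
The predictive distribution for one future period is NegBinom with mean α/β = 8.1136.

8.1136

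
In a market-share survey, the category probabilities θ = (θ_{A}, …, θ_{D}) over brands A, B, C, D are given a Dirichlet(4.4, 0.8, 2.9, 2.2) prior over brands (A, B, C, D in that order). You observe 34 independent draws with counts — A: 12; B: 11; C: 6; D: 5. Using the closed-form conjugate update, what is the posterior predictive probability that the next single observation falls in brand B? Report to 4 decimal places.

0.2664

The Dirichlet prior is conjugate to the Multinomial likelihood: each posterior αⱼ = prior αⱼ + observed count nⱼ.
Posterior concentration: (16.4, 11.8, 8.9, 7.2), total = 44.3.
P(next = B | data) = α_{B}/Σα = 0.2664.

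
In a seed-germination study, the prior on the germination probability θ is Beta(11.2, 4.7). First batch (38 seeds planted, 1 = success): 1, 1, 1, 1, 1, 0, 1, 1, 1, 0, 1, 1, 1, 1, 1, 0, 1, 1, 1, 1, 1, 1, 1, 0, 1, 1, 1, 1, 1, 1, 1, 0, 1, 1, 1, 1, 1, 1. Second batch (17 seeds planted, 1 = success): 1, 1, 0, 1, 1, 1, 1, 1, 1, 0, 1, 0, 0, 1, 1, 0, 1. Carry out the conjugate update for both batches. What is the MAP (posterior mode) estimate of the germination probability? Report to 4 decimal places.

The Beta prior is conjugate to a Binomial/Bernoulli likelihood; the update adds successes to α and failures to β.
After batch 1: Beta(11.2+33, 4.7+5) = Beta(44.2, 9.7).
After batch 2: Beta(44.2+12, 9.7+5) = Beta(56.2, 14.7).
Mode of Beta(a,b) for a,b>1 is (a−1)/(a+b−2) = 55.2/68.9 = 0.8012.

0.8012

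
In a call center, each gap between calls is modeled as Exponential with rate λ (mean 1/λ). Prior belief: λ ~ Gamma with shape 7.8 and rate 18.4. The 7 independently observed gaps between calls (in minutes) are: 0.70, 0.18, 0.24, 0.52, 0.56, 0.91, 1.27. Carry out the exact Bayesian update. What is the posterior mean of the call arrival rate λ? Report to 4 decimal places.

With a Gamma(shape α, rate β) prior on the exponential rate λ, the posterior after n observations with total T = Σxᵢ is Gamma(α+n, β+T).
Sum of observations T = 4.38 minutes; n = 7.
Posterior: Gamma(7.8+7, 18.4+4.38) = Gamma(14.8, 22.78).
Posterior mean of λ = α/β = 14.8/22.78 = 0.6497.

0.6497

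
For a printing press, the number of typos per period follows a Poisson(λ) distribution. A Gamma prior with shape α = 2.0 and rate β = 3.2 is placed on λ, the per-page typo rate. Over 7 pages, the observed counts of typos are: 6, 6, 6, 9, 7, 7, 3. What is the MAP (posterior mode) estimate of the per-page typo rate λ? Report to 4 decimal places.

4.4118

With a Gamma(shape α, rate β) prior, the Poisson likelihood is conjugate: the posterior is Gamma(α + ΣXᵢ, β + n).
Sum of counts S = 44 over n = 7 pages.
Posterior: Gamma(α+S, β+n) = Gamma(2.0+44, 3.2+7) = Gamma(46.0, 10.2).
Mode of Gamma(α,β) for α≥1 is (α−1)/β = 45.0/10.2 = 4.4118.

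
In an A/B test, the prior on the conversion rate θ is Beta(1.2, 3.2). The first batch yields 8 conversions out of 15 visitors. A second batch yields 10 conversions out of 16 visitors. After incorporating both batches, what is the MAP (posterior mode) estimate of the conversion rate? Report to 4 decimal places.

0.5449

The Beta prior is conjugate to a Binomial/Bernoulli likelihood; the update adds successes to α and failures to β.
After batch 1: Beta(1.2+8, 3.2+7) = Beta(9.2, 10.2).
After batch 2: Beta(9.2+10, 10.2+6) = Beta(19.2, 16.2).
Mode of Beta(a,b) for a,b>1 is (a−1)/(a+b−2) = 18.2/33.4 = 0.5449.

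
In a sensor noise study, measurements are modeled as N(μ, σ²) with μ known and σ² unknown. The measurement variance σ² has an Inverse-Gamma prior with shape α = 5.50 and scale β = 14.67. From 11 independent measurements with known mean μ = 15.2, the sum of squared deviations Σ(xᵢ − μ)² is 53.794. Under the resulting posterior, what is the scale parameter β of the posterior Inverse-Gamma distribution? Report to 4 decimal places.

41.5670

With known mean μ and an Inverse-Gamma(α, β) prior on σ², the Normal likelihood is conjugate: posterior is Inv-Gamma(α + n/2, β + Σ(xᵢ−μ)²/2).
Posterior: Inv-Gamma(5.50 + 11/2, 14.67 + 53.794/2) = Inv-Gamma(11.00, 41.5670).
Posterior β = 41.5670.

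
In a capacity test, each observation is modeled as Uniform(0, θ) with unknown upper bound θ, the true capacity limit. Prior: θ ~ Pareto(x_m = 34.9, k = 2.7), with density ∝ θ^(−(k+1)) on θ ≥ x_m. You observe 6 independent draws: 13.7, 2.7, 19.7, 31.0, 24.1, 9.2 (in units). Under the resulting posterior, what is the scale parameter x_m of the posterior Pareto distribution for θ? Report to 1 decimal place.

A Pareto(scale x_m, shape k) prior on the upper bound θ of Uniform(0, θ) is conjugate: posterior is Pareto(max(x_m, max xᵢ), k + n).
Sample maximum = 31.0; prior scale x_m = 34.9 → posterior scale = max = 34.9.
Posterior shape = 2.7 + 6 = 8.7.
Posterior scale x_m = 34.9.

34.9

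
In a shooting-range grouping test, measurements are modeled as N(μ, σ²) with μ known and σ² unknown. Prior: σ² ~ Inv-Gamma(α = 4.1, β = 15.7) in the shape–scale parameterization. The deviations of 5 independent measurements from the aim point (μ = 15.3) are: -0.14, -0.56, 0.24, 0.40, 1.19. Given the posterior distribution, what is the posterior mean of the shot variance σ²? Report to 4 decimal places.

2.9792

With known mean μ and an Inverse-Gamma(α, β) prior on σ², the Normal likelihood is conjugate: posterior is Inv-Gamma(α + n/2, β + Σ(xᵢ−μ)²/2).
Σ(xᵢ−μ)² = (-0.14)² + (-0.56)² + (0.24)² + (0.40)² + (1.19)² = 1.9669.
Posterior: Inv-Gamma(4.1 + 5/2, 15.7 + 1.9669/2) = Inv-Gamma(6.60, 16.68345).
E[σ²|data] = β/(α−1) = 16.68345/5.60 = 2.9792.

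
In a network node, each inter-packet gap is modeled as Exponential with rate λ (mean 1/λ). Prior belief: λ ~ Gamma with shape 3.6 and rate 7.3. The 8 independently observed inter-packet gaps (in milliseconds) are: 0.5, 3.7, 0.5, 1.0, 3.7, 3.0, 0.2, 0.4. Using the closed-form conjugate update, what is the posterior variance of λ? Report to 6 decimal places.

With a Gamma(shape α, rate β) prior on the exponential rate λ, the posterior after n observations with total T = Σxᵢ is Gamma(α+n, β+T).
Sum of observations T = 13.0 milliseconds; n = 8.
Posterior: Gamma(3.6+8, 7.3+13.0) = Gamma(11.6, 20.3).
Var = α/β² = 0.028149.

0.028149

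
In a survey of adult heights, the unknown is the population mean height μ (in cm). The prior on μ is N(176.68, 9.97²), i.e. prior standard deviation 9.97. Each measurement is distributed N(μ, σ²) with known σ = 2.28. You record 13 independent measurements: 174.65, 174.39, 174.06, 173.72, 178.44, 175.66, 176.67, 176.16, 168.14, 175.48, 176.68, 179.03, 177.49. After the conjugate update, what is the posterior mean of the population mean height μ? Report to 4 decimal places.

175.4335

For Normal data with known variance σ², a Normal(μ₀, σ₀²) prior on μ is conjugate. Posterior precision = 1/σ₀² + n/σ²; posterior mean is the precision-weighted average of μ₀ and x̄.
Σxᵢ = 174.65 + 174.39 + 174.06 + 173.72 + 178.44 + 175.66 + 176.67 + 176.16 + 168.14 + 175.48 + 176.68 + 179.03 + 177.49 = 2280.57, so n·x̄ = 2280.57.
σ₀² = 9.97² = 99.4009, σ² = 2.28² = 5.1984; σ² + n·σ₀² = 5.1984 + 13·99.4009 = 1297.4101.
Posterior mean = (μ₀/σ₀² + n·x̄/σ²)/(1/σ₀² + n/σ²) = (σ²·μ₀ + σ₀²·n·x̄)/(σ² + n·σ₀²) = (5.1984·176.68 + 99.4009·2280.57)/1297.4101 = 227609.163825/1297.4101 = 175.4335.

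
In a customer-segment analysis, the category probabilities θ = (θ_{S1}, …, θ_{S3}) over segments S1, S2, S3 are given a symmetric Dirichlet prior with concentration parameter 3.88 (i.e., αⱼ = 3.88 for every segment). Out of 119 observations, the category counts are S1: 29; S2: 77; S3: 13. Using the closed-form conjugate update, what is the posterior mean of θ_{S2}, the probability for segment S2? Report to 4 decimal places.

The Dirichlet prior is conjugate to the Multinomial likelihood: each posterior αⱼ = prior αⱼ + observed count nⱼ.
Posterior concentration: (32.88, 80.88, 16.88), total = 130.64.
E[θ_{S2}|data] = α_{S2}/Σα = 80.88/130.64 = 0.6191.

0.6191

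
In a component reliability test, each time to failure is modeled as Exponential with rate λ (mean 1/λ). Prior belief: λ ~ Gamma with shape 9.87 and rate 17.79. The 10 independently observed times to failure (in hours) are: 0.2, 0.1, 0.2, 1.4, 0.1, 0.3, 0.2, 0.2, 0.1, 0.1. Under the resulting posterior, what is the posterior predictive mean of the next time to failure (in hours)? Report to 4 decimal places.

1.0964

With a Gamma(shape α, rate β) prior on the exponential rate λ, the posterior after n observations with total T = Σxᵢ is Gamma(α+n, β+T).
Sum of observations T = 2.9 hours; n = 10.
Posterior: Gamma(9.87+10, 17.79+2.9) = Gamma(19.87, 20.69).
The predictive distribution for the next observation is Lomax; its mean is β/(α−1) = 20.69/18.87 = 1.0964.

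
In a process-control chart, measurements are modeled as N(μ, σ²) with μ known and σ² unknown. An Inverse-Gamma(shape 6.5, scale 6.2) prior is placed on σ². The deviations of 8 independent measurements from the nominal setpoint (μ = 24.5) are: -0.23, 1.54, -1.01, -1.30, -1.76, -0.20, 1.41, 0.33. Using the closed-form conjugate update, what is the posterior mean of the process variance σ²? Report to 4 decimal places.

With known mean μ and an Inverse-Gamma(α, β) prior on σ², the Normal likelihood is conjugate: posterior is Inv-Gamma(α + n/2, β + Σ(xᵢ−μ)²/2).
Σ(xᵢ−μ)² = (-0.23)² + (1.54)² + (-1.01)² + (-1.30)² + (-1.76)² + (-0.20)² + (1.41)² + (0.33)² = 10.3692.
Posterior: Inv-Gamma(6.5 + 8/2, 6.2 + 10.3692/2) = Inv-Gamma(10.50, 11.38460).
E[σ²|data] = β/(α−1) = 11.38460/9.50 = 1.1984.

1.1984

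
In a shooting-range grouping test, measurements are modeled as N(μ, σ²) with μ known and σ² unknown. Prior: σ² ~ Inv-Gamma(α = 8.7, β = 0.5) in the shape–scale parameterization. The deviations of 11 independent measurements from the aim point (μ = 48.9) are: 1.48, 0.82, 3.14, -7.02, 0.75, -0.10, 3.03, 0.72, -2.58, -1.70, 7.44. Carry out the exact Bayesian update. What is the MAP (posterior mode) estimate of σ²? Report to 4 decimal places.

4.5452

With known mean μ and an Inverse-Gamma(α, β) prior on σ², the Normal likelihood is conjugate: posterior is Inv-Gamma(α + n/2, β + Σ(xᵢ−μ)²/2).
Σ(xᵢ−μ)² = (1.48)² + (0.82)² + (3.14)² + (-7.02)² + (0.75)² + (-0.10)² + (3.03)² + (0.72)² + (-2.58)² + (-1.70)² + (7.44)² = 137.1746.
Posterior: Inv-Gamma(8.7 + 11/2, 0.5 + 137.1746/2) = Inv-Gamma(14.20, 69.08730).
Mode = β/(α+1) = 69.08730/15.20 = 4.5452.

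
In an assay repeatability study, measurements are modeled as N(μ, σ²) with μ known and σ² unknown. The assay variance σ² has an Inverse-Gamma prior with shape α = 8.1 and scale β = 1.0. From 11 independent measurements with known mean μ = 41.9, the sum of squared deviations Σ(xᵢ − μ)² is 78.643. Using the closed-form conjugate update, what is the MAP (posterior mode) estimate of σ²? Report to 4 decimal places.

2.7617

With known mean μ and an Inverse-Gamma(α, β) prior on σ², the Normal likelihood is conjugate: posterior is Inv-Gamma(α + n/2, β + Σ(xᵢ−μ)²/2).
Posterior: Inv-Gamma(8.1 + 11/2, 1.0 + 78.643/2) = Inv-Gamma(13.60, 40.3215).
Mode = β/(α+1) = 40.3215/14.60 = 2.7617.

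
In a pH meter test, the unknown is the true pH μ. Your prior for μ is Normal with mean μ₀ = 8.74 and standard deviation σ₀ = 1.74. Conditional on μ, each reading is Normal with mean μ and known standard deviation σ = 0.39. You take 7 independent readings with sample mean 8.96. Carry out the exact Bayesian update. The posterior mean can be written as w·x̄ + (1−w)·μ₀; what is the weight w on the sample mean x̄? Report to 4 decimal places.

For Normal data with known variance σ², a Normal(μ₀, σ₀²) prior on μ is conjugate. Posterior precision = 1/σ₀² + n/σ²; posterior mean is the precision-weighted average of μ₀ and x̄.
σ₀² = 1.74² = 3.0276, σ² = 0.39² = 0.1521. Prior precision 1/σ₀² = 1/3.0276; data precision n/σ² = 7/0.1521.
w = (n/σ²)/(1/σ₀² + n/σ²) = n·σ₀²/(σ² + n·σ₀²) = 7·3.0276/(0.1521 + 7·3.0276) = 21.1932/21.3453 = 0.9929.

0.9929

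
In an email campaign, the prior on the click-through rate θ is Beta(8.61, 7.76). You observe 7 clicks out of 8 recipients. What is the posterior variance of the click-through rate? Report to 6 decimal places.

0.009076

The Beta prior is conjugate to a Binomial/Bernoulli likelihood; the update adds successes to α and failures to β.
Posterior: Beta(α+k, β+n−k) = Beta(8.61+7, 7.76+1) = Beta(15.61, 8.76).
Var = αβ/((α+β)²(α+β+1)) = 15.61·8.76/(24.37²·25.37) = 0.009076.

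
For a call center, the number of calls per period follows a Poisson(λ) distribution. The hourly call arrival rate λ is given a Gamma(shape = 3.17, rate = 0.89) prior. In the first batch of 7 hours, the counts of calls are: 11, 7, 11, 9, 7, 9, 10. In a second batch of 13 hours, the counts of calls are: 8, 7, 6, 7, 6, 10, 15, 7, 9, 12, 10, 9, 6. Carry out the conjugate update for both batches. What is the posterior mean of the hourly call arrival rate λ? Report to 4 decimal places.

8.5768

With a Gamma(shape α, rate β) prior, the Poisson likelihood is conjugate: the posterior is Gamma(α + ΣXᵢ, β + n).
Batch 1: sum of counts S = 64 over n = 7 hours.
After batch 1: Gamma(α+S, β+n) = Gamma(3.17+64, 0.89+7) = Gamma(67.17, 7.89).
Batch 2: sum of counts S = 112 over n = 13 hours.
After batch 2: Gamma(α+S, β+n) = Gamma(67.17+112, 7.89+13) = Gamma(179.17, 20.89).
Posterior mean = α/β = 179.17/20.89 = 8.5768.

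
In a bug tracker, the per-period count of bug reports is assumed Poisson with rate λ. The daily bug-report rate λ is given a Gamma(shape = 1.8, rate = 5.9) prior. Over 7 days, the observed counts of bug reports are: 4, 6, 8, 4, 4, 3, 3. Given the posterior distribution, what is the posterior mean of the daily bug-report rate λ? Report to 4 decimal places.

With a Gamma(shape α, rate β) prior, the Poisson likelihood is conjugate: the posterior is Gamma(α + ΣXᵢ, β + n).
Sum of counts S = 32 over n = 7 days.
Posterior: Gamma(α+S, β+n) = Gamma(1.8+32, 5.9+7) = Gamma(33.8, 12.9).
Posterior mean = α/β = 33.8/12.9 = 2.6202.

2.6202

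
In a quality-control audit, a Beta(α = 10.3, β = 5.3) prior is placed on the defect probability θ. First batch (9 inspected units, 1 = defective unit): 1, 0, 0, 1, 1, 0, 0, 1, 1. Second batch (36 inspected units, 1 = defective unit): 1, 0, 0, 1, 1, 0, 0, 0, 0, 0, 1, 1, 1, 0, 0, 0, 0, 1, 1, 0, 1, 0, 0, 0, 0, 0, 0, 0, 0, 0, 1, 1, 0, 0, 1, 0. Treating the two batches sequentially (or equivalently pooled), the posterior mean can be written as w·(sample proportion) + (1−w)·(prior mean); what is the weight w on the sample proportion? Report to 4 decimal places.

The Beta prior is conjugate to a Binomial/Bernoulli likelihood; the update adds successes to α and failures to β.
Total number of inspected units: n = 9 + 36 = 45.
Posterior mean = (α₀+k)/(α₀+β₀+n) = [n/(α₀+β₀+n)]·(k/n) + [(α₀+β₀)/(α₀+β₀+n)]·α₀/(α₀+β₀), so only n and the prior enter the weight.
The weight on the data is w = n/(α₀+β₀+n) = 45/(10.3+5.3+45) = 45/60.6 = 0.7426.

0.7426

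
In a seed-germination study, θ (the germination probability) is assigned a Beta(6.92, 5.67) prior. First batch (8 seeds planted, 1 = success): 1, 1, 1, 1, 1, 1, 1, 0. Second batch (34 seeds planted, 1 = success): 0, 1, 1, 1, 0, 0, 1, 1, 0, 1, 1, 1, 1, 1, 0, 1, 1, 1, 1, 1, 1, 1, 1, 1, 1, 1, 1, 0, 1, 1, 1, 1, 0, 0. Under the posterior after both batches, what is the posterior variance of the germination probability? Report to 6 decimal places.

The Beta prior is conjugate to a Binomial/Bernoulli likelihood; the update adds successes to α and failures to β.
After batch 1: Beta(6.92+7, 5.67+1) = Beta(13.92, 6.67).
After batch 2: Beta(13.92+26, 6.67+8) = Beta(39.92, 14.67).
Var = αβ/((α+β)²(α+β+1)) = 39.92·14.67/(54.59²·55.59) = 0.003535.

0.003535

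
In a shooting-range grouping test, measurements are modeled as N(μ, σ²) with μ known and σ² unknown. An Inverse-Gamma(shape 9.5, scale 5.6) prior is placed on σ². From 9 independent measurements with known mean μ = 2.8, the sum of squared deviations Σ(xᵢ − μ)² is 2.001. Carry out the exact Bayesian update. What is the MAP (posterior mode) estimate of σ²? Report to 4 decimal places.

0.4400

With known mean μ and an Inverse-Gamma(α, β) prior on σ², the Normal likelihood is conjugate: posterior is Inv-Gamma(α + n/2, β + Σ(xᵢ−μ)²/2).
Posterior: Inv-Gamma(9.5 + 9/2, 5.6 + 2.001/2) = Inv-Gamma(14.00, 6.6005).
Mode = β/(α+1) = 6.6005/15.00 = 0.4400.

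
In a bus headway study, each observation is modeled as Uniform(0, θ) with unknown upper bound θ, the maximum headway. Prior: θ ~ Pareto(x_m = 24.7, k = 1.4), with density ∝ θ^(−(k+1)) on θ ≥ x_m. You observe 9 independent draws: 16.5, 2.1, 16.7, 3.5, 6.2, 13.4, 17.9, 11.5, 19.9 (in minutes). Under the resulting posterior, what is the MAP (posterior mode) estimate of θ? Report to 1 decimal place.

24.7

A Pareto(scale x_m, shape k) prior on the upper bound θ of Uniform(0, θ) is conjugate: posterior is Pareto(max(x_m, max xᵢ), k + n).
Sample maximum = 19.9; prior scale x_m = 24.7 → posterior scale = max = 24.7.
Posterior shape = 1.4 + 9 = 10.4.
The Pareto density is decreasing on [x_m, ∞), so the mode is x_m = 24.7.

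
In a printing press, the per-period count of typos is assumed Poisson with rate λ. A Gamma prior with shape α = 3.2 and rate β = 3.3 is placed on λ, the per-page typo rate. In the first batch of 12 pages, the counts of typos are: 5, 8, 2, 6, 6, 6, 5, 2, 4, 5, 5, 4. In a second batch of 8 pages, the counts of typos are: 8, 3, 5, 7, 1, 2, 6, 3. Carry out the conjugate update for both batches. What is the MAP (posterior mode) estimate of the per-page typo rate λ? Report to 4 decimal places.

4.0858

With a Gamma(shape α, rate β) prior, the Poisson likelihood is conjugate: the posterior is Gamma(α + ΣXᵢ, β + n).
Batch 1: sum of counts S = 58 over n = 12 pages.
After batch 1: Gamma(α+S, β+n) = Gamma(3.2+58, 3.3+12) = Gamma(61.2, 15.3).
Batch 2: sum of counts S = 35 over n = 8 pages.
After batch 2: Gamma(α+S, β+n) = Gamma(61.2+35, 15.3+8) = Gamma(96.2, 23.3).
Mode of Gamma(α,β) for α≥1 is (α−1)/β = 95.2/23.3 = 4.0858.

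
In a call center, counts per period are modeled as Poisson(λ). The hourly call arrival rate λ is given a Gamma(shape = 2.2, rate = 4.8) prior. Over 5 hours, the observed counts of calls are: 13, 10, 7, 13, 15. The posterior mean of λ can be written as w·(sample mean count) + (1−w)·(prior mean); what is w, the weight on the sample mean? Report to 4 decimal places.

0.5102

With a Gamma(shape α, rate β) prior, the Poisson likelihood is conjugate: the posterior is Gamma(α + ΣXᵢ, β + n).
Posterior mean = (α₀+S)/(β₀+n) = [n/(β₀+n)]·(S/n) + [β₀/(β₀+n)]·(α₀/β₀), so only n and β₀ enter the weight.
Weight on data w = n/(β₀+n) = 5/(4.8+5) = 5/9.8 = 0.5102.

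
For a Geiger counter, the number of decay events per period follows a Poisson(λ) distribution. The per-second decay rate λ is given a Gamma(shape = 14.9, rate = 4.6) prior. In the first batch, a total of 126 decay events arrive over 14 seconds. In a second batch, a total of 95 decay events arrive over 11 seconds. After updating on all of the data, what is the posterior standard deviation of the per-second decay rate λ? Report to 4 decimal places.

0.5189

With a Gamma(shape α, rate β) prior, the Poisson likelihood is conjugate: the posterior is Gamma(α + ΣXᵢ, β + n).
After batch 1: Gamma(α+S, β+n) = Gamma(14.9+126, 4.6+14) = Gamma(140.9, 18.6).
After batch 2: Gamma(α+S, β+n) = Gamma(140.9+95, 18.6+11) = Gamma(235.9, 29.6).
SD = √α/β = √235.9/29.6 = 0.5189.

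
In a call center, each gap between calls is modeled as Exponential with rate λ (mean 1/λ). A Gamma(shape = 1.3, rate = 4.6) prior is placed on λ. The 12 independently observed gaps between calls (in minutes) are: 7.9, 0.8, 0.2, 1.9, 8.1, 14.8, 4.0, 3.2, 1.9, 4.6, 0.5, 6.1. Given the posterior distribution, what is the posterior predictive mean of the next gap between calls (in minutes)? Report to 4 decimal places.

4.7642

With a Gamma(shape α, rate β) prior on the exponential rate λ, the posterior after n observations with total T = Σxᵢ is Gamma(α+n, β+T).
Sum of observations T = 54.0 minutes; n = 12.
Posterior: Gamma(1.3+12, 4.6+54.0) = Gamma(13.3, 58.6).
The predictive distribution for the next observation is Lomax; its mean is β/(α−1) = 58.6/12.3 = 4.7642.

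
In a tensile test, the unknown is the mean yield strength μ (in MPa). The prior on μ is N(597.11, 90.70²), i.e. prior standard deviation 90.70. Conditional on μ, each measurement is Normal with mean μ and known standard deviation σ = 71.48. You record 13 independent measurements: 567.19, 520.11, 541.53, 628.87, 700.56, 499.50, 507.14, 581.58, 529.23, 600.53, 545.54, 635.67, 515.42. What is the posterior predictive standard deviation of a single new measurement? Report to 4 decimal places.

74.0574

For Normal data with known variance σ², a Normal(μ₀, σ₀²) prior on μ is conjugate. Posterior precision = 1/σ₀² + n/σ²; posterior mean is the precision-weighted average of μ₀ and x̄.
σ₀² = 90.70² = 8226.49, σ² = 71.48² = 5109.3904; σ² + n·σ₀² = 5109.3904 + 13·8226.49 = 112053.7604.
Posterior precision = 1/σ₀² + n/σ² = 1/8226.49 + 13/5109.3904 = (σ² + n·σ₀²)/(σ₀²σ²) = 112053.7604/(8226.49·5109.3904); posterior variance σₙ² = σ₀²σ²/(σ² + n·σ₀²) = 8226.49·5109.3904/112053.7604 = 375.108777.
Predictive variance for one new observation = σₙ² + σ² = 8226.49·5109.3904/112053.7604 + 5109.3904 = σ²·(σ₀² + 112053.7604)/112053.7604 = 5109.3904·120280.2504/112053.7604 = 5484.499177; SD = √(5109.3904·120280.2504/112053.7604) = 74.0574.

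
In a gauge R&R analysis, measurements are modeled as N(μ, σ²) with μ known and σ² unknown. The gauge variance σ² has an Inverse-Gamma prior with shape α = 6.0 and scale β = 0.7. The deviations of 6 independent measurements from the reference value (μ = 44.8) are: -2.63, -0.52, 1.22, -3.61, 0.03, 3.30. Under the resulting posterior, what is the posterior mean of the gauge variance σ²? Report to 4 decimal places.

With known mean μ and an Inverse-Gamma(α, β) prior on σ², the Normal likelihood is conjugate: posterior is Inv-Gamma(α + n/2, β + Σ(xᵢ−μ)²/2).
Σ(xᵢ−μ)² = (-2.63)² + (-0.52)² + (1.22)² + (-3.61)² + (0.03)² + (3.30)² = 32.5987.
Posterior: Inv-Gamma(6.0 + 6/2, 0.7 + 32.5987/2) = Inv-Gamma(9.00, 16.99935).
E[σ²|data] = β/(α−1) = 16.99935/8.00 = 2.1249.

2.1249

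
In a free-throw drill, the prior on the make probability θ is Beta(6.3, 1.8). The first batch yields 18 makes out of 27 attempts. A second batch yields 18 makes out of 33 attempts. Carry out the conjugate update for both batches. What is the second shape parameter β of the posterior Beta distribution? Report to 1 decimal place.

The Beta prior is conjugate to a Binomial/Bernoulli likelihood; the update adds successes to α and failures to β.
After batch 1: Beta(6.3+18, 1.8+9) = Beta(24.3, 10.8).
After batch 2: Beta(24.3+18, 10.8+15) = Beta(42.3, 25.8).
Posterior β = 25.8.

25.8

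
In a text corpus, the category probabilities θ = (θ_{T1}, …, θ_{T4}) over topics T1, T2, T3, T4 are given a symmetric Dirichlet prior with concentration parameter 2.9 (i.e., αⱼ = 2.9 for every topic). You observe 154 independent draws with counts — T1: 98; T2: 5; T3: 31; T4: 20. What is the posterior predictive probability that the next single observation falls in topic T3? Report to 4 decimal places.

The Dirichlet prior is conjugate to the Multinomial likelihood: each posterior αⱼ = prior αⱼ + observed count nⱼ.
Posterior concentration: (100.9, 7.9, 33.9, 22.9), total = 165.6.
P(next = T3 | data) = α_{T3}/Σα = 0.2047.

0.2047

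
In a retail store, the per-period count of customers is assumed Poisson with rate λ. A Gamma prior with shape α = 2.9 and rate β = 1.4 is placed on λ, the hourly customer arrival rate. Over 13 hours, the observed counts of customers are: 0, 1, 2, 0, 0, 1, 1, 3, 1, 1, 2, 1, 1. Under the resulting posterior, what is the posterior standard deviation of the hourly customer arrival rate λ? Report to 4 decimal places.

With a Gamma(shape α, rate β) prior, the Poisson likelihood is conjugate: the posterior is Gamma(α + ΣXᵢ, β + n).
Sum of counts S = 14 over n = 13 hours.
Posterior: Gamma(α+S, β+n) = Gamma(2.9+14, 1.4+13) = Gamma(16.9, 14.4).
SD = √α/β = √16.9/14.4 = 0.2855.

0.2855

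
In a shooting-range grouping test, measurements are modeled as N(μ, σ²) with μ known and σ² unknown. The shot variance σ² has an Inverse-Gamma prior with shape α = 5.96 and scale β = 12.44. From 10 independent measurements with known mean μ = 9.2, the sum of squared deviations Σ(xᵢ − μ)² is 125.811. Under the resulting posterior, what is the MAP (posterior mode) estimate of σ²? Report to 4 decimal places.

With known mean μ and an Inverse-Gamma(α, β) prior on σ², the Normal likelihood is conjugate: posterior is Inv-Gamma(α + n/2, β + Σ(xᵢ−μ)²/2).
Posterior: Inv-Gamma(5.96 + 10/2, 12.44 + 125.811/2) = Inv-Gamma(10.96, 75.3455).
Mode = β/(α+1) = 75.3455/11.96 = 6.2998.

6.2998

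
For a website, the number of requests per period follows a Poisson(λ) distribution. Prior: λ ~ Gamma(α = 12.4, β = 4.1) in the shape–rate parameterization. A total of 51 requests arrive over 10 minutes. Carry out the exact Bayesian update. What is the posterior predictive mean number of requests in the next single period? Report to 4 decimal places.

4.4965

With a Gamma(shape α, rate β) prior, the Poisson likelihood is conjugate: the posterior is Gamma(α + ΣXᵢ, β + n).
Posterior: Gamma(α+S, β+n) = Gamma(12.4+51, 4.1+10) = Gamma(63.4, 14.1).
The predictive distribution for one future period is NegBinom with mean α/β = 4.4965.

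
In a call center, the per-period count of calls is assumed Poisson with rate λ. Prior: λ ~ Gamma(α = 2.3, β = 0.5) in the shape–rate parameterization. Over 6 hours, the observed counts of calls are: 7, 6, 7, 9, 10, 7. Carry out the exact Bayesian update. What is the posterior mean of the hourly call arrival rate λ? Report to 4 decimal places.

7.4308

With a Gamma(shape α, rate β) prior, the Poisson likelihood is conjugate: the posterior is Gamma(α + ΣXᵢ, β + n).
Sum of counts S = 46 over n = 6 hours.
Posterior: Gamma(α+S, β+n) = Gamma(2.3+46, 0.5+6) = Gamma(48.3, 6.5).
Posterior mean = α/β = 48.3/6.5 = 7.4308.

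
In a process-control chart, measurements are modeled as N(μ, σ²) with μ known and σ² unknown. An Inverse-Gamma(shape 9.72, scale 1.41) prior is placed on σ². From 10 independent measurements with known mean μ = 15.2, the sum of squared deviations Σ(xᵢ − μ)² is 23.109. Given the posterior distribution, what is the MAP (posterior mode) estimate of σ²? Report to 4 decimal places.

0.8247

With known mean μ and an Inverse-Gamma(α, β) prior on σ², the Normal likelihood is conjugate: posterior is Inv-Gamma(α + n/2, β + Σ(xᵢ−μ)²/2).
Posterior: Inv-Gamma(9.72 + 10/2, 1.41 + 23.109/2) = Inv-Gamma(14.72, 12.9645).
Mode = β/(α+1) = 12.9645/15.72 = 0.8247.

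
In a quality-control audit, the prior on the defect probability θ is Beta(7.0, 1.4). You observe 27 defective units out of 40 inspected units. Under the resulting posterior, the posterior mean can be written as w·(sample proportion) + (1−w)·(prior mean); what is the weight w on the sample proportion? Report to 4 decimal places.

0.8264

The Beta prior is conjugate to a Binomial/Bernoulli likelihood; the update adds successes to α and failures to β.
Posterior mean = (α₀+k)/(α₀+β₀+n) = [n/(α₀+β₀+n)]·(k/n) + [(α₀+β₀)/(α₀+β₀+n)]·α₀/(α₀+β₀), so only n and the prior enter the weight.
The weight on the data is w = n/(α₀+β₀+n) = 40/(7.0+1.4+40) = 40/48.4 = 0.8264.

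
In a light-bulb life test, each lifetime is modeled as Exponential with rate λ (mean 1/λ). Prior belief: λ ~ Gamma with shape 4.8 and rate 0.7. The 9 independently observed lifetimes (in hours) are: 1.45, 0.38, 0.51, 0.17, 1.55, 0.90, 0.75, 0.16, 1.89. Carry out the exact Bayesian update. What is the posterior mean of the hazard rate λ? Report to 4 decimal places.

With a Gamma(shape α, rate β) prior on the exponential rate λ, the posterior after n observations with total T = Σxᵢ is Gamma(α+n, β+T).
Sum of observations T = 7.76 hours; n = 9.
Posterior: Gamma(4.8+9, 0.7+7.76) = Gamma(13.8, 8.46).
Posterior mean of λ = α/β = 13.8/8.46 = 1.6312.

1.6312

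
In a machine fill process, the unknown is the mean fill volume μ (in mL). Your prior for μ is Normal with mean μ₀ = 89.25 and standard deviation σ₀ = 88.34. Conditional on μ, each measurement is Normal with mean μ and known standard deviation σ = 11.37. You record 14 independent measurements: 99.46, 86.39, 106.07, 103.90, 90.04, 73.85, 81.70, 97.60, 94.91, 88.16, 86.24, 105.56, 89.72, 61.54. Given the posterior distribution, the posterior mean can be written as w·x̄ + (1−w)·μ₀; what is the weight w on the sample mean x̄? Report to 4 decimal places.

0.9988

For Normal data with known variance σ², a Normal(μ₀, σ₀²) prior on μ is conjugate. Posterior precision = 1/σ₀² + n/σ²; posterior mean is the precision-weighted average of μ₀ and x̄.
σ₀² = 88.34² = 7803.9556, σ² = 11.37² = 129.2769. Prior precision 1/σ₀² = 1/7803.9556; data precision n/σ² = 14/129.2769.
w = (n/σ²)/(1/σ₀² + n/σ²) = n·σ₀²/(σ² + n·σ₀²) = 14·7803.9556/(129.2769 + 14·7803.9556) = 109255.3784/109384.6553 = 0.9988.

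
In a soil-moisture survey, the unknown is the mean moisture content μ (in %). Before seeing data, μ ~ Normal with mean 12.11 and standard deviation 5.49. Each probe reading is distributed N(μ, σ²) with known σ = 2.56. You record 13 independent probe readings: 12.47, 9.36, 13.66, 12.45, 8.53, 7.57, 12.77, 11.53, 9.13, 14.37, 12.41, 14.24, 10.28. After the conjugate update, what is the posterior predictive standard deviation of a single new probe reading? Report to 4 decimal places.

2.6551

For Normal data with known variance σ², a Normal(μ₀, σ₀²) prior on μ is conjugate. Posterior precision = 1/σ₀² + n/σ²; posterior mean is the precision-weighted average of μ₀ and x̄.
σ₀² = 5.49² = 30.1401, σ² = 2.56² = 6.5536; σ² + n·σ₀² = 6.5536 + 13·30.1401 = 398.3749.
Posterior precision = 1/σ₀² + n/σ² = 1/30.1401 + 13/6.5536 = (σ² + n·σ₀²)/(σ₀²σ²) = 398.3749/(30.1401·6.5536); posterior variance σₙ² = σ₀²σ²/(σ² + n·σ₀²) = 30.1401·6.5536/398.3749 = 0.495830.
Predictive variance for one new observation = σₙ² + σ² = 30.1401·6.5536/398.3749 + 6.5536 = σ²·(σ₀² + 398.3749)/398.3749 = 6.5536·428.515/398.3749 = 7.049430; SD = √(6.5536·428.515/398.3749) = 2.6551.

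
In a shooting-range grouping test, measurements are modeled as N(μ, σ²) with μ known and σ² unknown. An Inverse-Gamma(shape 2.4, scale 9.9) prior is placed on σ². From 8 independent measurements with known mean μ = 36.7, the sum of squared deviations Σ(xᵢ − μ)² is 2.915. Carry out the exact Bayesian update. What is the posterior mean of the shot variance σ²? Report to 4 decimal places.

2.1032

With known mean μ and an Inverse-Gamma(α, β) prior on σ², the Normal likelihood is conjugate: posterior is Inv-Gamma(α + n/2, β + Σ(xᵢ−μ)²/2).
Posterior: Inv-Gamma(2.4 + 8/2, 9.9 + 2.915/2) = Inv-Gamma(6.40, 11.3575).
E[σ²|data] = β/(α−1) = 11.3575/5.40 = 2.1032.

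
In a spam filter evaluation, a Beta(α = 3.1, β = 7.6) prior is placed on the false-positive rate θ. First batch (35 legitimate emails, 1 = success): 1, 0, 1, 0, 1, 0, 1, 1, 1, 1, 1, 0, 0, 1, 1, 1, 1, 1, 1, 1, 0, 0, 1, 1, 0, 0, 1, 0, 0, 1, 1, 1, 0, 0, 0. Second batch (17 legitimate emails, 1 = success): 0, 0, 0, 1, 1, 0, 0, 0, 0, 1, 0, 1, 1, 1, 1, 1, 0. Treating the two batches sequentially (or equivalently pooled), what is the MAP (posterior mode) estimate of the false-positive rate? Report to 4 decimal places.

The Beta prior is conjugate to a Binomial/Bernoulli likelihood; the update adds successes to α and failures to β.
After batch 1: Beta(3.1+21, 7.6+14) = Beta(24.1, 21.6).
After batch 2: Beta(24.1+8, 21.6+9) = Beta(32.1, 30.6).
Mode of Beta(a,b) for a,b>1 is (a−1)/(a+b−2) = 31.1/60.7 = 0.5124.

0.5124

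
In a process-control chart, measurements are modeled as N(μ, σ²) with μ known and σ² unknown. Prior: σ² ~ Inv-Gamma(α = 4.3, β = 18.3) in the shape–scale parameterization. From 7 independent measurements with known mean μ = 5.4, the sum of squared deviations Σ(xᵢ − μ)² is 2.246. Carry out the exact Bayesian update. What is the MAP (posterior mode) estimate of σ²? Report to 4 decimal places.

2.2072

With known mean μ and an Inverse-Gamma(α, β) prior on σ², the Normal likelihood is conjugate: posterior is Inv-Gamma(α + n/2, β + Σ(xᵢ−μ)²/2).
Posterior: Inv-Gamma(4.3 + 7/2, 18.3 + 2.246/2) = Inv-Gamma(7.80, 19.4230).
Mode = β/(α+1) = 19.4230/8.80 = 2.2072.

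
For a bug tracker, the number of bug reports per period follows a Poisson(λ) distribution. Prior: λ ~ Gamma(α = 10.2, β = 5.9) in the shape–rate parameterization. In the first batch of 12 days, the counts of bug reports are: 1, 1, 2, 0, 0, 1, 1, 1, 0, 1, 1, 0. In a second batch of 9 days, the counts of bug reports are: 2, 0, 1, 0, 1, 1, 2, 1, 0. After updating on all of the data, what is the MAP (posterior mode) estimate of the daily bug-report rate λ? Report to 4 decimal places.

0.9740

With a Gamma(shape α, rate β) prior, the Poisson likelihood is conjugate: the posterior is Gamma(α + ΣXᵢ, β + n).
Batch 1: sum of counts S = 9 over n = 12 days.
After batch 1: Gamma(α+S, β+n) = Gamma(10.2+9, 5.9+12) = Gamma(19.2, 17.9).
Batch 2: sum of counts S = 8 over n = 9 days.
After batch 2: Gamma(α+S, β+n) = Gamma(19.2+8, 17.9+9) = Gamma(27.2, 26.9).
Mode of Gamma(α,β) for α≥1 is (α−1)/β = 26.2/26.9 = 0.9740.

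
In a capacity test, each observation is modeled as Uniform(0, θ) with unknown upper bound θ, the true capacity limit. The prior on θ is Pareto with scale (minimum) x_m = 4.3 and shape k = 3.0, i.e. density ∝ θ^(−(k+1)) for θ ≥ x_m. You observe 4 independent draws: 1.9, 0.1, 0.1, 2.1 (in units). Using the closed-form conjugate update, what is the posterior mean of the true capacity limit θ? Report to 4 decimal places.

5.0167

A Pareto(scale x_m, shape k) prior on the upper bound θ of Uniform(0, θ) is conjugate: posterior is Pareto(max(x_m, max xᵢ), k + n).
Sample maximum = 2.1; prior scale x_m = 4.3 → posterior scale = max = 4.3.
Posterior shape = 3.0 + 4 = 7.0.
E[θ|data] = k·x_m/(k−1) = 7.0·4.3/6.0 = 5.0167.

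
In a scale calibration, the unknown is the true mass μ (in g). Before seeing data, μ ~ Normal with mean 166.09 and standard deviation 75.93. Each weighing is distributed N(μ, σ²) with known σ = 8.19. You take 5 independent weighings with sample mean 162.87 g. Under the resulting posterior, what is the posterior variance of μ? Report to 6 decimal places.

For Normal data with known variance σ², a Normal(μ₀, σ₀²) prior on μ is conjugate. Posterior precision = 1/σ₀² + n/σ²; posterior mean is the precision-weighted average of μ₀ and x̄.
σ₀² = 75.93² = 5765.3649, σ² = 8.19² = 67.0761; σ² + n·σ₀² = 67.0761 + 5·5765.3649 = 28893.9006.
Posterior precision = 1/σ₀² + n/σ² = 1/5765.3649 + 5/67.0761 = (σ² + n·σ₀²)/(σ₀²σ²) = 28893.9006/(5765.3649·67.0761); posterior variance σₙ² = σ₀²σ²/(σ² + n·σ₀²) = 5765.3649·67.0761/28893.9006 = 13.384077.

13.384077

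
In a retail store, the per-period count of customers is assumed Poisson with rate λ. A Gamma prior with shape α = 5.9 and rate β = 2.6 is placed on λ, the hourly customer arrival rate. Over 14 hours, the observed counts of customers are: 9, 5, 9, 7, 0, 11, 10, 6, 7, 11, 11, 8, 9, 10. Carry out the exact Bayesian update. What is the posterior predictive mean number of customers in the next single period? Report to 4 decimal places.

With a Gamma(shape α, rate β) prior, the Poisson likelihood is conjugate: the posterior is Gamma(α + ΣXᵢ, β + n).
Sum of counts S = 113 over n = 14 hours.
Posterior: Gamma(α+S, β+n) = Gamma(5.9+113, 2.6+14) = Gamma(118.9, 16.6).
The predictive distribution for one future period is NegBinom with mean α/β = 7.1627.

7.1627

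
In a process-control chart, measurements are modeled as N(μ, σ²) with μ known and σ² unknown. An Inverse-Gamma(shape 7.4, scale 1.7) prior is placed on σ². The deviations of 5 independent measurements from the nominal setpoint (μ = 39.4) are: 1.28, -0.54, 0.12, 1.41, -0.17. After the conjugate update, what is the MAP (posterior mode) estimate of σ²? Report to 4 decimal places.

With known mean μ and an Inverse-Gamma(α, β) prior on σ², the Normal likelihood is conjugate: posterior is Inv-Gamma(α + n/2, β + Σ(xᵢ−μ)²/2).
Σ(xᵢ−μ)² = (1.28)² + (-0.54)² + (0.12)² + (1.41)² + (-0.17)² = 3.9614.
Posterior: Inv-Gamma(7.4 + 5/2, 1.7 + 3.9614/2) = Inv-Gamma(9.90, 3.68070).
Mode = β/(α+1) = 3.68070/10.90 = 0.3377.

0.3377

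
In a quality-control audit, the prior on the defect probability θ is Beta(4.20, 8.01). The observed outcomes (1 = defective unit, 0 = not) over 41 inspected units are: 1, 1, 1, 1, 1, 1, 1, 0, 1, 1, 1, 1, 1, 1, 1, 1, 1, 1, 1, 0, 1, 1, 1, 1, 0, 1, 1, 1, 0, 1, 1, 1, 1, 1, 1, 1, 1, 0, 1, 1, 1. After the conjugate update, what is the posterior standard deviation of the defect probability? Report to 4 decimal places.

The Beta prior is conjugate to a Binomial/Bernoulli likelihood; the update adds successes to α and failures to β.
Posterior: Beta(α+k, β+n−k) = Beta(4.20+36, 8.01+5) = Beta(40.20, 13.01).
Var = αβ/((α+β)²(α+β+1)) = 40.20·13.01/(53.21²·54.21) = 0.00340751; SD = √0.00340751 = 0.0584.

0.0584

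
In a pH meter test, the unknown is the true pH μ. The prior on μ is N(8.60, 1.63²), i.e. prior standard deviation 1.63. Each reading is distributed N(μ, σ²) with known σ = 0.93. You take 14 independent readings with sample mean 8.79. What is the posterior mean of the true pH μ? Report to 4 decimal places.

For Normal data with known variance σ², a Normal(μ₀, σ₀²) prior on μ is conjugate. Posterior precision = 1/σ₀² + n/σ²; posterior mean is the precision-weighted average of μ₀ and x̄.
n·x̄ = 14·8.79 = 123.06.
σ₀² = 1.63² = 2.6569, σ² = 0.93² = 0.8649; σ² + n·σ₀² = 0.8649 + 14·2.6569 = 38.0615.
Posterior mean = (μ₀/σ₀² + n·x̄/σ²)/(1/σ₀² + n/σ²) = (σ²·μ₀ + σ₀²·n·x̄)/(σ² + n·σ₀²) = (0.8649·8.60 + 2.6569·123.06)/38.0615 = 334.396254/38.0615 = 8.7857.

8.7857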